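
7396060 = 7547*980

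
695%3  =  2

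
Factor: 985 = 5^1*197^1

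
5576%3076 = 2500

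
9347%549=14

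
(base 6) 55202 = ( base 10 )7634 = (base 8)16722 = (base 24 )D62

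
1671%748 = 175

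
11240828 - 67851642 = -56610814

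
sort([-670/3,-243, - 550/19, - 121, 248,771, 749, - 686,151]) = [ - 686,- 243, - 670/3 ,-121, -550/19, 151 , 248,749, 771] 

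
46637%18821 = 8995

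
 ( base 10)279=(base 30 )99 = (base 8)427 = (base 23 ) C3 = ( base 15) 139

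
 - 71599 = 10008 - 81607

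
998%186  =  68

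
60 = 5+55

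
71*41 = 2911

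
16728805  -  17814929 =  -1086124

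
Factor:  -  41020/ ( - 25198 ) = 2^1*5^1*7^1*43^( - 1 ) = 70/43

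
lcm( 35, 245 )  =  245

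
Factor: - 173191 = - 173191^1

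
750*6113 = 4584750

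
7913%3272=1369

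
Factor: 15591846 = 2^1 * 3^1*1231^1 *2111^1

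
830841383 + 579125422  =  1409966805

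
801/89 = 9=9.00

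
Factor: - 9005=-5^1*1801^1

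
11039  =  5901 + 5138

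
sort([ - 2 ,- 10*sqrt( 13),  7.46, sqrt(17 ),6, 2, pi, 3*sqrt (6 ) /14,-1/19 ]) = [ - 10 * sqrt( 13),- 2, - 1/19, 3*sqrt( 6) /14,2,pi, sqrt( 17 ), 6, 7.46]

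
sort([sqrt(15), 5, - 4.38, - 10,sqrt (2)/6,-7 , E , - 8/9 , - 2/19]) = [-10, - 7 , - 4.38,- 8/9, - 2/19,  sqrt(2 ) /6,  E,sqrt (15 ),5]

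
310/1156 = 155/578 = 0.27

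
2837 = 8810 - 5973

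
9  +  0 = 9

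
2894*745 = 2156030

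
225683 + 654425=880108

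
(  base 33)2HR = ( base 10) 2766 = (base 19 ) 7cb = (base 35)291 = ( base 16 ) ACE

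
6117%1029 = 972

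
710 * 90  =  63900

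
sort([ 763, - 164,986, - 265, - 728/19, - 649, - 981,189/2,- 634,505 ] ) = [ - 981, -649,-634, - 265, - 164, - 728/19,189/2,505, 763,986]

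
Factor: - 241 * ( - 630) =2^1 * 3^2*5^1*7^1 * 241^1 =151830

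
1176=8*147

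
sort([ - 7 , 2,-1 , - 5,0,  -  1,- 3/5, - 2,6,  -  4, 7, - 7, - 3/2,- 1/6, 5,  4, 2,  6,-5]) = [ - 7 , - 7, - 5,-5, - 4, - 2, - 3/2, - 1,  -  1, - 3/5,-1/6 , 0 , 2,2,4 , 5, 6, 6,7 ]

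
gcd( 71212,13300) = 76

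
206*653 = 134518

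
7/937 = 7/937= 0.01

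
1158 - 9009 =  - 7851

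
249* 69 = 17181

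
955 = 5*191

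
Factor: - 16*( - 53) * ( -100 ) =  - 84800 = - 2^6*5^2 * 53^1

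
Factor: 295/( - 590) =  - 1/2 = -2^( - 1) 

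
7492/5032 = 1 + 615/1258 = 1.49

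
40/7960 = 1/199  =  0.01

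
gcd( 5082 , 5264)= 14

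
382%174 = 34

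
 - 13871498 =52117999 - 65989497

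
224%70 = 14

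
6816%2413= 1990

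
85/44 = 85/44 = 1.93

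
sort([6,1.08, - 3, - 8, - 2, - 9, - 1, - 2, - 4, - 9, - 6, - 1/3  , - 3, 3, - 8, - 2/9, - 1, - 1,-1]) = [  -  9 , - 9,-8, - 8, - 6, - 4, - 3, - 3,-2, - 2, - 1, - 1, - 1, - 1, - 1/3,-2/9,  1.08, 3,6] 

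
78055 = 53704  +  24351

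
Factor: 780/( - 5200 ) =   -  2^(  -  2 )*3^1*5^( - 1 ) = - 3/20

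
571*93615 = 53454165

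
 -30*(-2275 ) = 68250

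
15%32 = 15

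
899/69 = 13 + 2/69 = 13.03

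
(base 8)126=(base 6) 222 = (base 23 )3h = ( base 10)86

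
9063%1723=448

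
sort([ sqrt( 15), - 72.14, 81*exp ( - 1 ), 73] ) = [ - 72.14,sqrt (15 ), 81*exp( - 1 ), 73]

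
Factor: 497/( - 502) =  - 2^( - 1)*7^1*71^1*251^ ( - 1) 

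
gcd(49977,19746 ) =9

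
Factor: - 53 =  - 53^1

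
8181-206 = 7975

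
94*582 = 54708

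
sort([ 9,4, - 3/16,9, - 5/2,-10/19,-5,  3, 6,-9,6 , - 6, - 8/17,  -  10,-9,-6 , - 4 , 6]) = [ - 10,-9, - 9, - 6,-6,-5, - 4, - 5/2,-10/19,-8/17, - 3/16,3,4,6, 6,6,9,9 ]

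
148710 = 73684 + 75026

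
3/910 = 3/910 = 0.00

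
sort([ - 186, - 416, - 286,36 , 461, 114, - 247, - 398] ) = [ - 416, - 398,-286,  -  247,-186,36 , 114, 461]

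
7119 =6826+293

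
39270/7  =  5610 = 5610.00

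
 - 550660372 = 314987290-865647662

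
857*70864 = 60730448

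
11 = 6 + 5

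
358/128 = 179/64 = 2.80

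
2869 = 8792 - 5923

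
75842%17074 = 7546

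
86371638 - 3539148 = 82832490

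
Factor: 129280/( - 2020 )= - 64 = -2^6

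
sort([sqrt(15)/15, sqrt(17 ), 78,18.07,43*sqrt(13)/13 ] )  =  [ sqrt(15)/15,sqrt(17 ), 43* sqrt( 13 )/13, 18.07, 78]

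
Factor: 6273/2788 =2^(-2 )  *3^2= 9/4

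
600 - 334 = 266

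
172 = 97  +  75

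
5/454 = 5/454 = 0.01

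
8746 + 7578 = 16324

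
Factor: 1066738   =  2^1 * 41^1*13009^1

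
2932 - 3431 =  - 499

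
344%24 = 8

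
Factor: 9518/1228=2^( - 1) * 307^( - 1)*4759^1 = 4759/614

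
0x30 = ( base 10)48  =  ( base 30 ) 1i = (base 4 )300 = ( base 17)2e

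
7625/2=3812 + 1/2 = 3812.50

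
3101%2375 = 726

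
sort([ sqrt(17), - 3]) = [ - 3, sqrt(17)]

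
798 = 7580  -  6782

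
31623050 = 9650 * 3277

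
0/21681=0  =  0.00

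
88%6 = 4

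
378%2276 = 378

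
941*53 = 49873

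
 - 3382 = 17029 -20411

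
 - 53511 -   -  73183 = 19672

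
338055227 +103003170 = 441058397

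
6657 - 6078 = 579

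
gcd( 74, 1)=1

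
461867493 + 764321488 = 1226188981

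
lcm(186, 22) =2046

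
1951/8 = 1951/8 = 243.88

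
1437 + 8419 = 9856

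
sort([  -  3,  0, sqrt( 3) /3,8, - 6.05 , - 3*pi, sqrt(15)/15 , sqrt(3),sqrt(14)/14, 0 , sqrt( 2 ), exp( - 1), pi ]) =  [ - 3 * pi, - 6.05 , - 3, 0, 0,sqrt(15 ) /15,  sqrt(14) /14, exp( - 1), sqrt (3 )/3,sqrt( 2 ), sqrt( 3), pi, 8 ]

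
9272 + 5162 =14434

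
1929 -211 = 1718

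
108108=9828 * 11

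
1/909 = 1/909  =  0.00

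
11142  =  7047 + 4095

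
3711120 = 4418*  840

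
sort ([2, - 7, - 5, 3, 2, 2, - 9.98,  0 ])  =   [ - 9.98, - 7,  -  5,0,2, 2, 2, 3 ]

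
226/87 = 2 + 52/87 = 2.60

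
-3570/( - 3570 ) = 1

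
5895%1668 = 891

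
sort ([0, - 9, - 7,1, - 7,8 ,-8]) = [ - 9, - 8, - 7, - 7  ,  0, 1,  8]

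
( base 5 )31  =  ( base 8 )20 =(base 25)G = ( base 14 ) 12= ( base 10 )16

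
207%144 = 63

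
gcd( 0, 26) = 26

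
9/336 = 3/112 = 0.03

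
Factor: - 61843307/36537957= - 3^( - 2)*137^1*139^(-1 )* 29207^( - 1 ) * 451411^1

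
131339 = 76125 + 55214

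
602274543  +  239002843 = 841277386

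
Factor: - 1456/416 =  - 7/2 = -  2^( - 1)*7^1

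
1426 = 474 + 952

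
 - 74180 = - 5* 14836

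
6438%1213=373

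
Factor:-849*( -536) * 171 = 2^3 * 3^3*19^1*67^1 * 283^1= 77815944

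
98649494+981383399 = 1080032893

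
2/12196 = 1/6098 = 0.00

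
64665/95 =12933/19 = 680.68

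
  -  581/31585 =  - 581/31585  =  -0.02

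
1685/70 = 337/14 = 24.07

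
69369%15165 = 8709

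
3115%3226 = 3115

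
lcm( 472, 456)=26904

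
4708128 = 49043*96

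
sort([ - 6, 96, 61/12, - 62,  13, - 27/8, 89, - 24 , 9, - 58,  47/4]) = [ - 62, - 58 , - 24,  -  6, - 27/8 , 61/12, 9, 47/4, 13 , 89,96] 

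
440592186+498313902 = 938906088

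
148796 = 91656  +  57140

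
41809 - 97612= - 55803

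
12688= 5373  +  7315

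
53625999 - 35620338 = 18005661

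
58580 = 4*14645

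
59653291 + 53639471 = 113292762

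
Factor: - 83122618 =-2^1*73^1*89^1*6397^1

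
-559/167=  - 559/167 = -3.35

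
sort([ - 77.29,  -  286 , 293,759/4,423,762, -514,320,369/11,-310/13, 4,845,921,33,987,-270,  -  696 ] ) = [-696, - 514, - 286, - 270,  -  77.29, - 310/13,4,33, 369/11,759/4,293,320, 423, 762,845,921,  987]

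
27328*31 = 847168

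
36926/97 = 380 + 66/97 = 380.68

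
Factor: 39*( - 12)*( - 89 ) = 41652 = 2^2 *3^2*13^1*89^1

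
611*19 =11609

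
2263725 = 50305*45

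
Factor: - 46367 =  - 199^1*233^1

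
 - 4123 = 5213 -9336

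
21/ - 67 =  - 1+46/67 = - 0.31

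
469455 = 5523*85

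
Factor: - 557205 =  - 3^1*5^1*11^2 * 307^1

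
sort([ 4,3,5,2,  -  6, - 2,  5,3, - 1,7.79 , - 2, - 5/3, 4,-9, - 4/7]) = [ - 9 , - 6, - 2, - 2,  -  5/3, - 1, - 4/7,  2,3,3, 4,4,5, 5, 7.79]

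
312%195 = 117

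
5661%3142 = 2519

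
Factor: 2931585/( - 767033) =-3^1*5^1*31^( - 1) * 67^1*109^( - 1 ) * 227^( - 1 ) * 2917^1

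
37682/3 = 37682/3 = 12560.67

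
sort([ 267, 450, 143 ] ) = [143, 267, 450]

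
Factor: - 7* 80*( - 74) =2^5*5^1*7^1*37^1 = 41440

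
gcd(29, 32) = 1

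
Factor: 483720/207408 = 2^( -1)*5^1 * 139^1*149^( - 1) = 695/298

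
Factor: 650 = 2^1*5^2*13^1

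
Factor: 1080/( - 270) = -2^2 = -  4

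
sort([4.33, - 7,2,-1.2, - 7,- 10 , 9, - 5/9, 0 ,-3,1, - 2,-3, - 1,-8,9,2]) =[ - 10, - 8, - 7, - 7, - 3, - 3,  -  2, - 1.2, - 1, - 5/9,0, 1,2, 2, 4.33, 9 , 9]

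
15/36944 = 15/36944 =0.00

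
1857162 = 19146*97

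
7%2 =1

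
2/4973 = 2/4973=0.00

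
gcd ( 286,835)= 1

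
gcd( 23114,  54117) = 7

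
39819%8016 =7755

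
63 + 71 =134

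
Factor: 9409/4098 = 2^( - 1) * 3^(  -  1 )* 97^2*683^( - 1 )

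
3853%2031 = 1822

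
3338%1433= 472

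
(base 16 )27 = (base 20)1j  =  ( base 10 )39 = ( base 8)47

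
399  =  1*399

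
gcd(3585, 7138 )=1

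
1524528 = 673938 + 850590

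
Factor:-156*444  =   - 2^4*3^2*13^1*37^1  =  - 69264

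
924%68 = 40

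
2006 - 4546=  - 2540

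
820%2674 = 820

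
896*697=624512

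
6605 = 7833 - 1228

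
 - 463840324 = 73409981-537250305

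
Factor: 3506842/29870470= 5^(-1)*7^(  -  1)*19^(  -  1 )*37^(-1)*59^1*113^1  *  263^1 * 607^( - 1) = 1753421/14935235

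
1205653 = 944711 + 260942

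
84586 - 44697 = 39889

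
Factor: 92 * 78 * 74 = 531024 = 2^4 *3^1*13^1*23^1*37^1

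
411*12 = 4932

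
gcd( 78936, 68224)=104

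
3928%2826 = 1102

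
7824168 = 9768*801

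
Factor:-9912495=  -  3^1*5^1*660833^1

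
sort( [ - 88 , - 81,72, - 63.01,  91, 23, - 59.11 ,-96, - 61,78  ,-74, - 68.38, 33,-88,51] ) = [ - 96,-88, - 88, - 81, - 74, - 68.38 ,  -  63.01, - 61, - 59.11, 23, 33,51,  72,78, 91 ] 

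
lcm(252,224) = 2016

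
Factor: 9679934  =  2^1*11^1 * 149^1*2953^1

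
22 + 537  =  559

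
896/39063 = 896/39063 = 0.02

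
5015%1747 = 1521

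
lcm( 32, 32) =32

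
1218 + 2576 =3794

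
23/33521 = 23/33521  =  0.00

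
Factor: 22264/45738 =92/189= 2^2*3^( - 3) * 7^ ( - 1 )*23^1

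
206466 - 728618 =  - 522152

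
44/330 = 2/15 = 0.13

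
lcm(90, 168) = 2520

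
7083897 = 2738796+4345101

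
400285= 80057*5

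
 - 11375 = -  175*65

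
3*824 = 2472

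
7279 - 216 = 7063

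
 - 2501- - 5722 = 3221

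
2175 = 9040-6865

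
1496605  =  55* 27211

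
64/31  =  64/31 =2.06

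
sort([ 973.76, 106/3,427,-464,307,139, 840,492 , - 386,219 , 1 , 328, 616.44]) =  [  -  464, - 386,1, 106/3  ,  139,219,307, 328,427,  492,616.44, 840 , 973.76 ] 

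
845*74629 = 63061505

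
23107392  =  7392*3126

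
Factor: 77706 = 2^1 * 3^3*1439^1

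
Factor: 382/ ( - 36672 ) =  - 1/96 = -2^(  -  5)*3^( - 1)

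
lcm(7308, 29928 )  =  628488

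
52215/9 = 17405/3 = 5801.67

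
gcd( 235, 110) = 5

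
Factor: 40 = 2^3 * 5^1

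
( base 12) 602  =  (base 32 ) r2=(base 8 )1542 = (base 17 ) 2GG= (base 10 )866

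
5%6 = 5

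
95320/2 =47660=47660.00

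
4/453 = 4/453 = 0.01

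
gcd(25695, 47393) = 571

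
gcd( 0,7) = 7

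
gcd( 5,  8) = 1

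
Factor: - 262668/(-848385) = 2^2 * 3^(  -  1 )*5^( - 1 )*7^1*17^ (  -  1)*53^1*59^1*1109^ (-1) = 87556/282795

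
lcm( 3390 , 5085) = 10170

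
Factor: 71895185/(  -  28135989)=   -  3^(-2)*5^1*7^( - 1) * 251^1*57287^1*446603^( - 1 )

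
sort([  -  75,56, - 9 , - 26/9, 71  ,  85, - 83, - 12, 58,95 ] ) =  [ - 83,-75, -12,  -  9, - 26/9,  56,58,71, 85,95 ]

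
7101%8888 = 7101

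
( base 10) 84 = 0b1010100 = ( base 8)124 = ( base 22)3i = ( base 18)4C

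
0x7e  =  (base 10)126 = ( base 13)99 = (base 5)1001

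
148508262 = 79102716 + 69405546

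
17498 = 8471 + 9027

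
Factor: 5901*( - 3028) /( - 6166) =2^1*3^1  *7^1*281^1*757^1*3083^( - 1)=8934114/3083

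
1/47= 1/47 = 0.02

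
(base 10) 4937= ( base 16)1349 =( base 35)412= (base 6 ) 34505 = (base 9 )6685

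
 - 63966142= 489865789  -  553831931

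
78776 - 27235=51541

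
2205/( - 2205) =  - 1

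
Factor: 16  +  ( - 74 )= - 58 = - 2^1 * 29^1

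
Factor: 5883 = 3^1 * 37^1*53^1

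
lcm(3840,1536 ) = 7680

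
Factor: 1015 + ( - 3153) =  - 2^1*1069^1 = - 2138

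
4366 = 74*59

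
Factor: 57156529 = 31^1 * 571^1*3229^1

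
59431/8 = 59431/8 =7428.88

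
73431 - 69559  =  3872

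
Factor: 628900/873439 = 2^2*5^2*7^(-1 )*19^1*331^1*124777^( - 1)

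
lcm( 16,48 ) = 48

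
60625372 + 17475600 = 78100972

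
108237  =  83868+24369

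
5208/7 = 744 = 744.00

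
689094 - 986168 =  - 297074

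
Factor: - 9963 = -3^5*41^1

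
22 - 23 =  - 1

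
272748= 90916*3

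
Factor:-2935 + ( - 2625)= -5560 = -2^3*5^1 *139^1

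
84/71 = 84/71=   1.18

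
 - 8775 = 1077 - 9852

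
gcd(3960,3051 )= 9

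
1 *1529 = 1529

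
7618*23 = 175214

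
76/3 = 25  +  1/3 = 25.33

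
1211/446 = 1211/446 = 2.72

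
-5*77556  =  -387780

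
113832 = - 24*( - 4743)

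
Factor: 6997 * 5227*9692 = 354468607748 = 2^2*2423^1*5227^1*6997^1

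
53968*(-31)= -1673008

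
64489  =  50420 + 14069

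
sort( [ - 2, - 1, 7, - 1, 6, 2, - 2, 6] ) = [ - 2, - 2 ,  -  1, - 1,2, 6, 6,7]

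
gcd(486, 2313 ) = 9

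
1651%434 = 349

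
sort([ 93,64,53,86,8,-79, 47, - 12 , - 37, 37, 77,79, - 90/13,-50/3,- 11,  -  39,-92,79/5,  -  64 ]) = [ - 92, - 79 ,-64, - 39, - 37, - 50/3, - 12,  -  11, - 90/13, 8,  79/5, 37, 47, 53, 64,77, 79, 86, 93] 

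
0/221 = 0 = 0.00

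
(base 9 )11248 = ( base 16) 1D48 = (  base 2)1110101001000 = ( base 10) 7496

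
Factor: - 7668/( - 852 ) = 3^2 = 9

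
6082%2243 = 1596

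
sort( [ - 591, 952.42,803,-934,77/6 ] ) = [-934, - 591,  77/6, 803, 952.42]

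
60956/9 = 6772+8/9 = 6772.89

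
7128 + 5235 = 12363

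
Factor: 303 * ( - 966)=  - 292698 = - 2^1*3^2 * 7^1*23^1*101^1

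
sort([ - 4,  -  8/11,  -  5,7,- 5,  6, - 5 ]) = [-5 , - 5,-5, - 4,-8/11,6,7]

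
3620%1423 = 774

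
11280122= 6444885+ 4835237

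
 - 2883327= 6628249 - 9511576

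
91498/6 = 45749/3 = 15249.67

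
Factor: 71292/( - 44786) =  - 78/49 = - 2^1*3^1 * 7^( - 2)*13^1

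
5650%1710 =520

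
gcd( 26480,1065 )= 5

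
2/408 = 1/204 = 0.00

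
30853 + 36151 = 67004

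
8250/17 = 485 + 5/17  =  485.29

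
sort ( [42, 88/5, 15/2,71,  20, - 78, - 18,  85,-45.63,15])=[ - 78, - 45.63, - 18, 15/2,  15, 88/5, 20, 42, 71,85 ]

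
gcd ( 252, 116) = 4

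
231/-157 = -231/157=   - 1.47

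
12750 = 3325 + 9425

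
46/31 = 1 + 15/31  =  1.48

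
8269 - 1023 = 7246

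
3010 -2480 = 530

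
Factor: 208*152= 31616 = 2^7*13^1*19^1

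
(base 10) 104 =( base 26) 40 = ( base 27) 3n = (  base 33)35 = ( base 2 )1101000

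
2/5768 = 1/2884  =  0.00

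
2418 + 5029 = 7447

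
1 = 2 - 1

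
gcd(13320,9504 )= 72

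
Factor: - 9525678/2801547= - 3175226/933849 = -  2^1*3^( - 7 ) * 7^( - 1)*17^1*47^1*61^( - 1)*1987^1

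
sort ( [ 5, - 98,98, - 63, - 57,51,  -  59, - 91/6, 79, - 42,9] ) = [ - 98, - 63, - 59, - 57, -42,-91/6,5, 9 , 51,79,98]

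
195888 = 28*6996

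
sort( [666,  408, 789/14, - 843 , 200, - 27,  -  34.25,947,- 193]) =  [-843, - 193 ,-34.25, - 27, 789/14,200, 408, 666, 947 ]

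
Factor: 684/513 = 4/3 = 2^2*3^( - 1) 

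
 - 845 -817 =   -  1662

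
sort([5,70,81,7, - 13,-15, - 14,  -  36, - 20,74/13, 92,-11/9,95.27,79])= [-36, - 20, - 15, - 14, -13,  -  11/9,5, 74/13, 7, 70,79,81,92,95.27]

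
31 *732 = 22692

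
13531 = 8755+4776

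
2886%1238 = 410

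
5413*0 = 0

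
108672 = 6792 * 16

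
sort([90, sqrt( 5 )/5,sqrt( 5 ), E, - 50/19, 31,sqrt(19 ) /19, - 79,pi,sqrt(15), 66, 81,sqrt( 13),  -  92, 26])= [  -  92, - 79,-50/19,  sqrt(19)/19,sqrt(5 )/5, sqrt(5 ) , E, pi, sqrt(13 ), sqrt( 15) , 26, 31, 66, 81, 90]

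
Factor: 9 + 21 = 2^1 * 3^1 * 5^1 = 30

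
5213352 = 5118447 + 94905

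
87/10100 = 87/10100 = 0.01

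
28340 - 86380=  - 58040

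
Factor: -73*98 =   -  7154=-2^1 * 7^2 * 73^1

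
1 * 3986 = 3986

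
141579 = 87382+54197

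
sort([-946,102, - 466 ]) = [ - 946, - 466,102] 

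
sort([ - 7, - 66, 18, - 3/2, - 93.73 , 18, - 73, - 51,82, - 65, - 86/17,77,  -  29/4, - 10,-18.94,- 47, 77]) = [ - 93.73, - 73, - 66, - 65, - 51, - 47, - 18.94 , - 10, - 29/4, - 7,  -  86/17, - 3/2, 18,18,77,77, 82]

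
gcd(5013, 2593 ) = 1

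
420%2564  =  420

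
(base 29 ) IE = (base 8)1030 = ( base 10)536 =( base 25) LB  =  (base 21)14b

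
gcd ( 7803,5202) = 2601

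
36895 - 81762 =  - 44867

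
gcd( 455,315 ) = 35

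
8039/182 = 44 + 31/182 = 44.17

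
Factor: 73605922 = 2^1*13^2 * 59^1* 3691^1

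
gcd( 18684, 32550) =6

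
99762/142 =702 + 39/71 =702.55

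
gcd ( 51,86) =1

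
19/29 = 19/29  =  0.66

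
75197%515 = 7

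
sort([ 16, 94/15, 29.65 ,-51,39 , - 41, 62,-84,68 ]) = [-84, -51, - 41,94/15, 16, 29.65, 39,62,68 ] 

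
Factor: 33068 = 2^2* 7^1 *1181^1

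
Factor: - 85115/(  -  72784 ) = 2^( - 4)*5^1 * 29^1 *587^1* 4549^( - 1)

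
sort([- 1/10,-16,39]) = [  -  16, - 1/10,39] 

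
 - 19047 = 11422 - 30469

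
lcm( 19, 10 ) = 190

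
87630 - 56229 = 31401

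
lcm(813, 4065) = 4065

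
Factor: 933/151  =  3^1*151^( - 1)*311^1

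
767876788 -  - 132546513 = 900423301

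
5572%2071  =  1430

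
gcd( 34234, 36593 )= 1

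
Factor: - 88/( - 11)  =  8 = 2^3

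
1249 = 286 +963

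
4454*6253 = 27850862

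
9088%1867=1620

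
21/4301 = 21/4301=   0.00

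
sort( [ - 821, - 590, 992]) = [-821,-590,992]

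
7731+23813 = 31544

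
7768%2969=1830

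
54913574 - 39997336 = 14916238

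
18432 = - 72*( - 256)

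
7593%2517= 42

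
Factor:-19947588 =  - 2^2*3^1*37^1*44927^1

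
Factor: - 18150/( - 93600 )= 121/624 = 2^( - 4)*3^( -1 )*11^2*13^( - 1)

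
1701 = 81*21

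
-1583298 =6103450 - 7686748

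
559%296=263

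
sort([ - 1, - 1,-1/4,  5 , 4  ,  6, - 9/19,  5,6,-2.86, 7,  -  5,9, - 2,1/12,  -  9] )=[ - 9, - 5, - 2.86, -2, - 1,-1, - 9/19, - 1/4,1/12 , 4, 5, 5,6, 6,7, 9]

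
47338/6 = 23669/3 = 7889.67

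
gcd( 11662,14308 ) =98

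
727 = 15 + 712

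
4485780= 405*11076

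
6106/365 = 16 + 266/365 = 16.73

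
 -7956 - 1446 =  - 9402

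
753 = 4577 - 3824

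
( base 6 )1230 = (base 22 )dk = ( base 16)132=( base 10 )306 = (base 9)370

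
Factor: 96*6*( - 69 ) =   -  39744 = - 2^6 * 3^3*23^1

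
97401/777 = 125 + 92/259 = 125.36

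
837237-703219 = 134018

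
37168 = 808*46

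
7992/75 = 106 + 14/25 = 106.56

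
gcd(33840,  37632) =48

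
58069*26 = 1509794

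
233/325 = 233/325 = 0.72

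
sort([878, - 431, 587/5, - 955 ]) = [ - 955, - 431,  587/5,878]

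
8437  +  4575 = 13012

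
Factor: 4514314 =2^1  *  7^1*29^1*11119^1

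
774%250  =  24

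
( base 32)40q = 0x101A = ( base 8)10032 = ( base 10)4122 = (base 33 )3pu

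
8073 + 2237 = 10310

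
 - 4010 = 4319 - 8329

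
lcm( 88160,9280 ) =176320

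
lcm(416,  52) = 416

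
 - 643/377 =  - 2 +111/377 =- 1.71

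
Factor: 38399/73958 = 2^( - 1)*19^1*  43^1*47^1*36979^( - 1 ) 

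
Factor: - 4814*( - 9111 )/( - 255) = - 2^1  *  5^( - 1)*17^(-1 )*29^1*83^1*3037^1 = - 14620118/85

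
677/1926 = 677/1926 = 0.35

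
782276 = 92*8503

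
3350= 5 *670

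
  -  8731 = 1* ( - 8731) 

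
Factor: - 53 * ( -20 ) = 2^2*5^1*53^1 = 1060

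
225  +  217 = 442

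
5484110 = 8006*685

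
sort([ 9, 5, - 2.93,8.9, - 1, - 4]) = [ - 4,-2.93,-1,5,8.9,9] 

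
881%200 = 81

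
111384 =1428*78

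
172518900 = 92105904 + 80412996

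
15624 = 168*93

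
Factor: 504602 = 2^1*7^2*19^1*271^1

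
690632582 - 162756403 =527876179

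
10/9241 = 10/9241=0.00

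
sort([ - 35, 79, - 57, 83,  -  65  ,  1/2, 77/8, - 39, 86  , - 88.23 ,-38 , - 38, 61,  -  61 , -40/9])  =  [ - 88.23 , - 65 , - 61,- 57, - 39 , - 38, - 38, - 35, - 40/9,1/2,  77/8, 61, 79, 83,86] 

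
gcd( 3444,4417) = 7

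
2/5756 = 1/2878 = 0.00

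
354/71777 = 354/71777 = 0.00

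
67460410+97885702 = 165346112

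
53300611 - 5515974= 47784637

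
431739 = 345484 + 86255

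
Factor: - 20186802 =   -  2^1 * 3^2  *  89^1*12601^1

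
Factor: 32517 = 3^2*3613^1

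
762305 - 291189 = 471116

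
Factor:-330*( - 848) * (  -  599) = -167624160 =- 2^5 * 3^1*5^1*11^1* 53^1*599^1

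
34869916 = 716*48701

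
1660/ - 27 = - 1660/27 = - 61.48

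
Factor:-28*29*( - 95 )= 2^2*5^1 * 7^1 * 19^1*29^1=77140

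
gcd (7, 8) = 1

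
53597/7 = 53597/7 = 7656.71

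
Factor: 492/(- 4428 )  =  -3^(  -  2) =-1/9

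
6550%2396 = 1758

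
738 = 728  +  10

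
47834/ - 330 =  - 23917/165 = - 144.95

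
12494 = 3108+9386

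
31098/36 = 863 + 5/6 = 863.83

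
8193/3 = 2731 = 2731.00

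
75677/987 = 76 + 95/141= 76.67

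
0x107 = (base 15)128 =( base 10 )263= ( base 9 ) 322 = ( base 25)ad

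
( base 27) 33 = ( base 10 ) 84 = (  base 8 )124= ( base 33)2i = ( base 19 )48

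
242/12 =20 +1/6 = 20.17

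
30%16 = 14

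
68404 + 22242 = 90646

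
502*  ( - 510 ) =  - 256020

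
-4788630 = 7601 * (-630) 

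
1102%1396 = 1102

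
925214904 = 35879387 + 889335517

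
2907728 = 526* 5528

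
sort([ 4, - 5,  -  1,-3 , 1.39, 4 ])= [ - 5, - 3, - 1, 1.39, 4, 4 ]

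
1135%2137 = 1135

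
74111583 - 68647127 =5464456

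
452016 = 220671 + 231345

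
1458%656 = 146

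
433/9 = 433/9 = 48.11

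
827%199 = 31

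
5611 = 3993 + 1618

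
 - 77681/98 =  - 77681/98 = - 792.66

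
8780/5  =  1756 = 1756.00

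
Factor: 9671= 19^1*509^1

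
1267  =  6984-5717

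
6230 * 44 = 274120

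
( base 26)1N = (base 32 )1h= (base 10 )49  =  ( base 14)37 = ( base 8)61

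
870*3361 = 2924070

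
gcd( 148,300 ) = 4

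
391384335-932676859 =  - 541292524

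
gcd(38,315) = 1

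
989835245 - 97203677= 892631568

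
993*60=59580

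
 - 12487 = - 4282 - 8205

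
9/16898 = 9/16898 = 0.00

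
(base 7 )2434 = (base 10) 907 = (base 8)1613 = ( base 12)637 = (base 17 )326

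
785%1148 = 785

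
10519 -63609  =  -53090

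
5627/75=75 + 2/75 = 75.03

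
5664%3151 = 2513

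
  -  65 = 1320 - 1385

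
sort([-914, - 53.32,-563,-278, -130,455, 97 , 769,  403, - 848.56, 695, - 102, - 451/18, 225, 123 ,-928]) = [ - 928, - 914, - 848.56, - 563, -278, - 130,-102, - 53.32,-451/18, 97,123, 225,  403, 455, 695, 769]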